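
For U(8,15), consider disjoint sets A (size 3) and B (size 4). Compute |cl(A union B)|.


|A union B| = 3 + 4 = 7 (disjoint).
In U(8,15), cl(S) = S if |S| < 8, else cl(S) = E.
Since 7 < 8, cl(A union B) = A union B.
|cl(A union B)| = 7.

7


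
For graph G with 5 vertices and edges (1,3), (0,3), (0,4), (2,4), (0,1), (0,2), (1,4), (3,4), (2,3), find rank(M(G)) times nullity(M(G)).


r(M) = |V| - c = 5 - 1 = 4.
nullity = |E| - r(M) = 9 - 4 = 5.
Product = 4 * 5 = 20.

20


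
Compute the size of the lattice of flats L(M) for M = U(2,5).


Flats of U(2,5): every subset of size < 2 is a flat, plus E itself.
Count = C(5,0) + C(5,1) + 1
     = 1 + 5 + 1
     = 7.

7


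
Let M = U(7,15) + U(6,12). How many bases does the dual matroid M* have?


(M1+M2)* = M1* + M2*.
M1* = U(8,15), bases: C(15,8) = 6435.
M2* = U(6,12), bases: C(12,6) = 924.
|B(M*)| = 6435 * 924 = 5945940.

5945940


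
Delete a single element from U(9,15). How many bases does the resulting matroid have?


Deleting e from U(9,15) gives U(9,14) since n > r.
Bases of U(9,14) = C(14,9) = 14! / (9! * 5!) = 2002.

2002


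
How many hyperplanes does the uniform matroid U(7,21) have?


Hyperplanes of U(7,21) are flats of rank 6.
In a uniform matroid, these are exactly the (6)-element subsets.
Count = (21 choose 6) = 54264.

54264


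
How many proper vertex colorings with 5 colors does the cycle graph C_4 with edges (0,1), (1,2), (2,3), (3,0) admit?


P(C_4, k) = (k-1)^4 + (-1)^4*(k-1).
P(5) = (4)^4 + 4
= 256 + 4 = 260.

260


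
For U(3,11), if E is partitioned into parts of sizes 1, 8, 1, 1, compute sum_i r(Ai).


r(Ai) = min(|Ai|, 3) for each part.
Sum = min(1,3) + min(8,3) + min(1,3) + min(1,3)
    = 1 + 3 + 1 + 1
    = 6.

6


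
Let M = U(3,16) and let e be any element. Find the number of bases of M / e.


Contracting e from U(3,16) gives U(2,15).
Bases of U(2,15) = (15 choose 2) = 105.

105


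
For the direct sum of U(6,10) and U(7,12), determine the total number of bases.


Bases of a direct sum M1 + M2: |B| = |B(M1)| * |B(M2)|.
|B(U(6,10))| = C(10,6) = 210.
|B(U(7,12))| = C(12,7) = 792.
Total bases = 210 * 792 = 166320.

166320


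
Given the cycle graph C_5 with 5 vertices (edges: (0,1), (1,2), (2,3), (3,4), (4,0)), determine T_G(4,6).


T(C_5; x,y) = x + x^2 + ... + x^(4) + y.
T(4,6) = 4^1 + 4^2 + 4^3 + 4^4 + 6
= 4 + 16 + 64 + 256 + 6
= 346.

346


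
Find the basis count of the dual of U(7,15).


The dual of U(r,n) is U(n-r, n) = U(8,15).
Bases of U(8,15) are all (8)-element subsets.
|B(M*)| = (15 choose 8) = 6435.

6435


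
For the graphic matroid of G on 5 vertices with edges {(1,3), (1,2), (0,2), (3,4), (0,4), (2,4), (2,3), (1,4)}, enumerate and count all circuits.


A circuit in a graphic matroid = edge set of a simple cycle.
G has 5 vertices and 8 edges.
Enumerating all minimal edge subsets forming cycles...
Total circuits found: 12.

12


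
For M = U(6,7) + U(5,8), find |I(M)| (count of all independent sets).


For a direct sum, |I(M1+M2)| = |I(M1)| * |I(M2)|.
|I(U(6,7))| = sum C(7,k) for k=0..6 = 127.
|I(U(5,8))| = sum C(8,k) for k=0..5 = 219.
Total = 127 * 219 = 27813.

27813


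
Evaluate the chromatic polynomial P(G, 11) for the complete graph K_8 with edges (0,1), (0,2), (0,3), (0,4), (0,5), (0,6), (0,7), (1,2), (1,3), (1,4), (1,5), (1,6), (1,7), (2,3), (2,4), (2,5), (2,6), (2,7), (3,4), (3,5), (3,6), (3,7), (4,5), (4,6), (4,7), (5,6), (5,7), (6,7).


P(K_8, k) = k(k-1)(k-2)...(k-7).
P(11) = (11) * (10) * (9) * (8) * (7) * (6) * (5) * (4) = 6652800.

6652800


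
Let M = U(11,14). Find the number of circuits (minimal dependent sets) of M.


In U(11,14), circuits are the (12)-element subsets.
Any set of 12 elements is dependent, and removing any one element gives
an independent set of size 11, so it is a minimal dependent set.
Number of circuits = C(14,12) = 91.

91


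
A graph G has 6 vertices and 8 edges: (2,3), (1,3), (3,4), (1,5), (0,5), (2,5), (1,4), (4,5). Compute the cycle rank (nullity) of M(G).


Cycle rank (nullity) = |E| - r(M) = |E| - (|V| - c).
|E| = 8, |V| = 6, c = 1.
Nullity = 8 - (6 - 1) = 8 - 5 = 3.

3


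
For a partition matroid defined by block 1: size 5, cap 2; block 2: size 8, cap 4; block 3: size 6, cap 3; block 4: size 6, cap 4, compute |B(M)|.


A basis picks exactly ci elements from block i.
Number of bases = product of C(|Si|, ci).
= C(5,2) * C(8,4) * C(6,3) * C(6,4)
= 10 * 70 * 20 * 15
= 210000.

210000


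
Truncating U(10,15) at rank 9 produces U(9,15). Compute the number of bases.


Truncating U(10,15) to rank 9 gives U(9,15).
Bases of U(9,15) are all 9-element subsets of 15 elements.
Number of bases = C(15,9) = 5005.

5005


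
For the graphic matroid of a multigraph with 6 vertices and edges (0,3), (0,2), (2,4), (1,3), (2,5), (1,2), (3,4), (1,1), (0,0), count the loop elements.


In a graphic matroid, a loop is a self-loop edge (u,u) with rank 0.
Examining all 9 edges for self-loops...
Self-loops found: (1,1), (0,0)
Number of loops = 2.

2


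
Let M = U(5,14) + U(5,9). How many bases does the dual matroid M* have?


(M1+M2)* = M1* + M2*.
M1* = U(9,14), bases: C(14,9) = 2002.
M2* = U(4,9), bases: C(9,4) = 126.
|B(M*)| = 2002 * 126 = 252252.

252252


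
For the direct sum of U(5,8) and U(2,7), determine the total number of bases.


Bases of a direct sum M1 + M2: |B| = |B(M1)| * |B(M2)|.
|B(U(5,8))| = C(8,5) = 56.
|B(U(2,7))| = C(7,2) = 21.
Total bases = 56 * 21 = 1176.

1176


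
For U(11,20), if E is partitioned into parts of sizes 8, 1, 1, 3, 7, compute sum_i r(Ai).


r(Ai) = min(|Ai|, 11) for each part.
Sum = min(8,11) + min(1,11) + min(1,11) + min(3,11) + min(7,11)
    = 8 + 1 + 1 + 3 + 7
    = 20.

20


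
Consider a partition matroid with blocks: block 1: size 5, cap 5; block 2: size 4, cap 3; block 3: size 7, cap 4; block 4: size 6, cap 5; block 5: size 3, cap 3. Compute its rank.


Rank of a partition matroid = sum of min(|Si|, ci) for each block.
= min(5,5) + min(4,3) + min(7,4) + min(6,5) + min(3,3)
= 5 + 3 + 4 + 5 + 3
= 20.

20


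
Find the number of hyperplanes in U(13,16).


Hyperplanes of U(13,16) are flats of rank 12.
In a uniform matroid, these are exactly the (12)-element subsets.
Count = C(16,12) = 1820.

1820


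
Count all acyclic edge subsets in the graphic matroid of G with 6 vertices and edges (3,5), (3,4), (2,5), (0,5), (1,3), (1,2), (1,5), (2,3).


An independent set in a graphic matroid is an acyclic edge subset.
G has 6 vertices and 8 edges.
Enumerate all 2^8 = 256 subsets, checking for acyclicity.
Total independent sets = 152.

152


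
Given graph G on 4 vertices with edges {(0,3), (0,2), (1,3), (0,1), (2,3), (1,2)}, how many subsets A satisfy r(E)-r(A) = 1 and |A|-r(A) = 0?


R(x,y) = sum over A in 2^E of x^(r(E)-r(A)) * y^(|A|-r(A)).
G has 4 vertices, 6 edges. r(E) = 3.
Enumerate all 2^6 = 64 subsets.
Count subsets with r(E)-r(A)=1 and |A|-r(A)=0: 15.

15


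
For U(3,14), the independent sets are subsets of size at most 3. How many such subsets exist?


Independent sets of U(3,14) are all subsets of size <= 3.
Count = C(14,0) + C(14,1) + C(14,2) + C(14,3)
     = 1 + 14 + 91 + 364
     = 470.

470


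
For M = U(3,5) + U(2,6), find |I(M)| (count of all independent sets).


For a direct sum, |I(M1+M2)| = |I(M1)| * |I(M2)|.
|I(U(3,5))| = sum C(5,k) for k=0..3 = 26.
|I(U(2,6))| = sum C(6,k) for k=0..2 = 22.
Total = 26 * 22 = 572.

572


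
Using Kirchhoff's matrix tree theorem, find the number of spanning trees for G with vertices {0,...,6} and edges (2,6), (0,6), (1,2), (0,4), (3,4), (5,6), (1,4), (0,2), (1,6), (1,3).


By Kirchhoff's matrix tree theorem, the number of spanning trees equals
the determinant of any cofactor of the Laplacian matrix L.
G has 7 vertices and 10 edges.
Computing the (6 x 6) cofactor determinant gives 64.

64


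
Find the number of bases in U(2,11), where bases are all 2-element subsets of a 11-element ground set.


Bases of U(2,11) are all 2-element subsets of the 11-element ground set.
Number of bases = C(11,2).
(11 choose 2) = 55.

55


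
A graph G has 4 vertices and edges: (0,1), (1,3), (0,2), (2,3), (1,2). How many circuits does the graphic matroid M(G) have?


A circuit in a graphic matroid = edge set of a simple cycle.
G has 4 vertices and 5 edges.
Enumerating all minimal edge subsets forming cycles...
Total circuits found: 3.

3


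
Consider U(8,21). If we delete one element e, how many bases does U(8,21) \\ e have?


Deleting e from U(8,21) gives U(8,20) since n > r.
Bases of U(8,20) = (20 choose 8) = 125970.

125970


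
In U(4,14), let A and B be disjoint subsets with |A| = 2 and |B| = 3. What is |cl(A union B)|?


|A union B| = 2 + 3 = 5 (disjoint).
In U(4,14), cl(S) = S if |S| < 4, else cl(S) = E.
Since 5 >= 4, cl(A union B) = E.
|cl(A union B)| = 14.

14


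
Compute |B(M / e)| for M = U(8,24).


Contracting e from U(8,24) gives U(7,23).
Bases of U(7,23) = C(23,7) = 245157.

245157


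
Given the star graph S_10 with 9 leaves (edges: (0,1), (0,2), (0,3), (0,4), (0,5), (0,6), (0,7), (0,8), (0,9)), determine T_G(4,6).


A star on 10 vertices is a tree with 9 edges.
T(x,y) = x^(9) for any tree.
T(4,6) = 4^9 = 262144.

262144


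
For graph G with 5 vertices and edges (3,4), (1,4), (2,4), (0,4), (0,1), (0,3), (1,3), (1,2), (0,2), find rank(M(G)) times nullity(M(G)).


r(M) = |V| - c = 5 - 1 = 4.
nullity = |E| - r(M) = 9 - 4 = 5.
Product = 4 * 5 = 20.

20


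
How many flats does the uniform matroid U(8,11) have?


Flats of U(8,11): every subset of size < 8 is a flat, plus E itself.
Count = C(11,0) + C(11,1) + C(11,2) + C(11,3) + C(11,4) + C(11,5) + C(11,6) + C(11,7) + 1
     = 1 + 11 + 55 + 165 + 330 + 462 + 462 + 330 + 1
     = 1817.

1817


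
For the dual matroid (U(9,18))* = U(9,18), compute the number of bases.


The dual of U(r,n) is U(n-r, n) = U(9,18).
Bases of U(9,18) are all (9)-element subsets.
|B(M*)| = (18 choose 9) = 48620.

48620


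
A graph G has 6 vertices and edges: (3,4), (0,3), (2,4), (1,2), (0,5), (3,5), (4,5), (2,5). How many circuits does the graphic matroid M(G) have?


A circuit in a graphic matroid = edge set of a simple cycle.
G has 6 vertices and 8 edges.
Enumerating all minimal edge subsets forming cycles...
Total circuits found: 6.

6


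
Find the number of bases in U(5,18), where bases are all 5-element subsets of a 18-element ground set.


Bases of U(5,18) are all 5-element subsets of the 18-element ground set.
Number of bases = C(18,5).
(18 choose 5) = 8568.

8568


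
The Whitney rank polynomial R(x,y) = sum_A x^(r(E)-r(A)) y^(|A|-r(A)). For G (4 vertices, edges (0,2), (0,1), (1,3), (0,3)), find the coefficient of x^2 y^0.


R(x,y) = sum over A in 2^E of x^(r(E)-r(A)) * y^(|A|-r(A)).
G has 4 vertices, 4 edges. r(E) = 3.
Enumerate all 2^4 = 16 subsets.
Count subsets with r(E)-r(A)=2 and |A|-r(A)=0: 4.

4


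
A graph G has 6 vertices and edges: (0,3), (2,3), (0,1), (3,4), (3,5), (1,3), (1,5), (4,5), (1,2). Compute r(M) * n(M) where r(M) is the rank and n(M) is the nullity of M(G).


r(M) = |V| - c = 6 - 1 = 5.
nullity = |E| - r(M) = 9 - 5 = 4.
Product = 5 * 4 = 20.

20


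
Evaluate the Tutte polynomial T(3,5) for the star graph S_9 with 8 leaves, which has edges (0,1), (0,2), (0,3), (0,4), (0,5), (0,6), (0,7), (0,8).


A star on 9 vertices is a tree with 8 edges.
T(x,y) = x^(8) for any tree.
T(3,5) = 3^8 = 6561.

6561


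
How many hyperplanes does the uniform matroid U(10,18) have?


Hyperplanes of U(10,18) are flats of rank 9.
In a uniform matroid, these are exactly the (9)-element subsets.
Count = C(18,9) = 48620.

48620


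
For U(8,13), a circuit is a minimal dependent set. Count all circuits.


In U(8,13), circuits are the (9)-element subsets.
Any set of 9 elements is dependent, and removing any one element gives
an independent set of size 8, so it is a minimal dependent set.
Number of circuits = C(13,9) = 715.

715


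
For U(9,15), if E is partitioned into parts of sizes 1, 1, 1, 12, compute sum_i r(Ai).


r(Ai) = min(|Ai|, 9) for each part.
Sum = min(1,9) + min(1,9) + min(1,9) + min(12,9)
    = 1 + 1 + 1 + 9
    = 12.

12


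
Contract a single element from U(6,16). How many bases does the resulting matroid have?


Contracting e from U(6,16) gives U(5,15).
Bases of U(5,15) = (15 choose 5) = 3003.

3003


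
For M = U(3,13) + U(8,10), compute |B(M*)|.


(M1+M2)* = M1* + M2*.
M1* = U(10,13), bases: C(13,10) = 286.
M2* = U(2,10), bases: C(10,2) = 45.
|B(M*)| = 286 * 45 = 12870.

12870


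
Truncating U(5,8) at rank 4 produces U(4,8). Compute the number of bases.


Truncating U(5,8) to rank 4 gives U(4,8).
Bases of U(4,8) are all 4-element subsets of 8 elements.
Number of bases = (8 choose 4) = 70.

70


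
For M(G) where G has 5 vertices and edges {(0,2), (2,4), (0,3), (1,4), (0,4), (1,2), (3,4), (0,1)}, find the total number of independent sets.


An independent set in a graphic matroid is an acyclic edge subset.
G has 5 vertices and 8 edges.
Enumerate all 2^8 = 256 subsets, checking for acyclicity.
Total independent sets = 128.

128


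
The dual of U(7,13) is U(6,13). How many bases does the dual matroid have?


The dual of U(r,n) is U(n-r, n) = U(6,13).
Bases of U(6,13) are all (6)-element subsets.
|B(M*)| = (13 choose 6) = 1716.

1716


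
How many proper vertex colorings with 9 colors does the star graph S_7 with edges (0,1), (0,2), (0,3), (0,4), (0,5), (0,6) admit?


P(tree, k) = k * (k-1)^(6) for any tree on 7 vertices.
P(9) = 9 * 8^6 = 9 * 262144 = 2359296.

2359296


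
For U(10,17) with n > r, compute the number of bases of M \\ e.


Deleting e from U(10,17) gives U(10,16) since n > r.
Bases of U(10,16) = C(16,10) = 8008.

8008


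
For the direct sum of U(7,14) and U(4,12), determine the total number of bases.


Bases of a direct sum M1 + M2: |B| = |B(M1)| * |B(M2)|.
|B(U(7,14))| = C(14,7) = 3432.
|B(U(4,12))| = C(12,4) = 495.
Total bases = 3432 * 495 = 1698840.

1698840


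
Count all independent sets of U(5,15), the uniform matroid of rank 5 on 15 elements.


Independent sets of U(5,15) are all subsets of size <= 5.
Count = C(15,0) + C(15,1) + C(15,2) + C(15,3) + C(15,4) + C(15,5)
     = 1 + 15 + 105 + 455 + 1365 + 3003
     = 4944.

4944


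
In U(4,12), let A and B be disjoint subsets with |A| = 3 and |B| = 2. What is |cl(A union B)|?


|A union B| = 3 + 2 = 5 (disjoint).
In U(4,12), cl(S) = S if |S| < 4, else cl(S) = E.
Since 5 >= 4, cl(A union B) = E.
|cl(A union B)| = 12.

12


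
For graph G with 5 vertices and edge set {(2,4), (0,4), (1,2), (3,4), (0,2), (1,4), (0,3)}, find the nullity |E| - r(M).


Cycle rank (nullity) = |E| - r(M) = |E| - (|V| - c).
|E| = 7, |V| = 5, c = 1.
Nullity = 7 - (5 - 1) = 7 - 4 = 3.

3


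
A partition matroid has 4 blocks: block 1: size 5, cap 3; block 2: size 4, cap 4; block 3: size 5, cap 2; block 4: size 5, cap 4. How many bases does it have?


A basis picks exactly ci elements from block i.
Number of bases = product of C(|Si|, ci).
= C(5,3) * C(4,4) * C(5,2) * C(5,4)
= 10 * 1 * 10 * 5
= 500.

500


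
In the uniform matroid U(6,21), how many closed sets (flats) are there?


Flats of U(6,21): every subset of size < 6 is a flat, plus E itself.
Count = (21 choose 0) + (21 choose 1) + (21 choose 2) + (21 choose 3) + (21 choose 4) + (21 choose 5) + 1
     = 1 + 21 + 210 + 1330 + 5985 + 20349 + 1
     = 27897.

27897


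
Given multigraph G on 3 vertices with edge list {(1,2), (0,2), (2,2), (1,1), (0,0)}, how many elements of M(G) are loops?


In a graphic matroid, a loop is a self-loop edge (u,u) with rank 0.
Examining all 5 edges for self-loops...
Self-loops found: (2,2), (1,1), (0,0)
Number of loops = 3.

3


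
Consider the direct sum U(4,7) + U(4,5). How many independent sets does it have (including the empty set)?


For a direct sum, |I(M1+M2)| = |I(M1)| * |I(M2)|.
|I(U(4,7))| = sum C(7,k) for k=0..4 = 99.
|I(U(4,5))| = sum C(5,k) for k=0..4 = 31.
Total = 99 * 31 = 3069.

3069


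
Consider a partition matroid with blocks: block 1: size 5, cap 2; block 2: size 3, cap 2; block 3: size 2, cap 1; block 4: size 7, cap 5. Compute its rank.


Rank of a partition matroid = sum of min(|Si|, ci) for each block.
= min(5,2) + min(3,2) + min(2,1) + min(7,5)
= 2 + 2 + 1 + 5
= 10.

10


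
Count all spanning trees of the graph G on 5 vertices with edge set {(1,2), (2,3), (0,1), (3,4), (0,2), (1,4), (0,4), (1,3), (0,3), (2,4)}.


By Kirchhoff's matrix tree theorem, the number of spanning trees equals
the determinant of any cofactor of the Laplacian matrix L.
G has 5 vertices and 10 edges.
Computing the (4 x 4) cofactor determinant gives 125.

125


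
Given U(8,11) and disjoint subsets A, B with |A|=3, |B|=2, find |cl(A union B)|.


|A union B| = 3 + 2 = 5 (disjoint).
In U(8,11), cl(S) = S if |S| < 8, else cl(S) = E.
Since 5 < 8, cl(A union B) = A union B.
|cl(A union B)| = 5.

5


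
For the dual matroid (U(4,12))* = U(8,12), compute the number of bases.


The dual of U(r,n) is U(n-r, n) = U(8,12).
Bases of U(8,12) are all (8)-element subsets.
|B(M*)| = C(12,8) = 12! / (8! * 4!) = 495.

495


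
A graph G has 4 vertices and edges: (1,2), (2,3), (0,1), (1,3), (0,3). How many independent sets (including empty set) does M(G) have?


An independent set in a graphic matroid is an acyclic edge subset.
G has 4 vertices and 5 edges.
Enumerate all 2^5 = 32 subsets, checking for acyclicity.
Total independent sets = 24.

24


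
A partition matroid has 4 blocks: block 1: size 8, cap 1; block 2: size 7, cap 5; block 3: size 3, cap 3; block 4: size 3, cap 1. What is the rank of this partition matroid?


Rank of a partition matroid = sum of min(|Si|, ci) for each block.
= min(8,1) + min(7,5) + min(3,3) + min(3,1)
= 1 + 5 + 3 + 1
= 10.

10


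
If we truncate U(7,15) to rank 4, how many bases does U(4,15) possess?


Truncating U(7,15) to rank 4 gives U(4,15).
Bases of U(4,15) are all 4-element subsets of 15 elements.
Number of bases = C(15,4) = (15 * 14 * 13 * 12) / (1 * 2 * 3 * 4) = 1365.

1365


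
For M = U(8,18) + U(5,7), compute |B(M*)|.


(M1+M2)* = M1* + M2*.
M1* = U(10,18), bases: C(18,10) = 43758.
M2* = U(2,7), bases: C(7,2) = 21.
|B(M*)| = 43758 * 21 = 918918.

918918


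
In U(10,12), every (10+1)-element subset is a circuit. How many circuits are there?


In U(10,12), circuits are the (11)-element subsets.
Any set of 11 elements is dependent, and removing any one element gives
an independent set of size 10, so it is a minimal dependent set.
Number of circuits = (12 choose 11) = 12.

12


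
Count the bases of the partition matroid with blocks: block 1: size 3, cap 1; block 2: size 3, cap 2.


A basis picks exactly ci elements from block i.
Number of bases = product of C(|Si|, ci).
= C(3,1) * C(3,2)
= 3 * 3
= 9.

9


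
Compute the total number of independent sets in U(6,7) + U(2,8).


For a direct sum, |I(M1+M2)| = |I(M1)| * |I(M2)|.
|I(U(6,7))| = sum C(7,k) for k=0..6 = 127.
|I(U(2,8))| = sum C(8,k) for k=0..2 = 37.
Total = 127 * 37 = 4699.

4699


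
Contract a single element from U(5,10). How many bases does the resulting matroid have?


Contracting e from U(5,10) gives U(4,9).
Bases of U(4,9) = C(9,4) = 9! / (4! * 5!) = 126.

126


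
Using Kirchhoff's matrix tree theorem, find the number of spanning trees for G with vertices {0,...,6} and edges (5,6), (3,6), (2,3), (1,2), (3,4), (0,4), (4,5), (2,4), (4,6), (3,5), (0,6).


By Kirchhoff's matrix tree theorem, the number of spanning trees equals
the determinant of any cofactor of the Laplacian matrix L.
G has 7 vertices and 11 edges.
Computing the (6 x 6) cofactor determinant gives 99.

99


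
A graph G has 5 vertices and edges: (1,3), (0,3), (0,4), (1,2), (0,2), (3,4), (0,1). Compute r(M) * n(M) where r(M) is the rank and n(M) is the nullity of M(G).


r(M) = |V| - c = 5 - 1 = 4.
nullity = |E| - r(M) = 7 - 4 = 3.
Product = 4 * 3 = 12.

12


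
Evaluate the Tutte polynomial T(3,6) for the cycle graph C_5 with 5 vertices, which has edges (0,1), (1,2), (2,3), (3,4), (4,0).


T(C_5; x,y) = x + x^2 + ... + x^(4) + y.
T(3,6) = 3^1 + 3^2 + 3^3 + 3^4 + 6
= 3 + 9 + 27 + 81 + 6
= 126.

126


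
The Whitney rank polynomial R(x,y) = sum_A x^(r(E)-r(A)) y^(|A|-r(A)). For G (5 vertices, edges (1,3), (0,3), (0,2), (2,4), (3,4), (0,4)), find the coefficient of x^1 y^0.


R(x,y) = sum over A in 2^E of x^(r(E)-r(A)) * y^(|A|-r(A)).
G has 5 vertices, 6 edges. r(E) = 4.
Enumerate all 2^6 = 64 subsets.
Count subsets with r(E)-r(A)=1 and |A|-r(A)=0: 18.

18


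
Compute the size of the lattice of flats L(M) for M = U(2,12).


Flats of U(2,12): every subset of size < 2 is a flat, plus E itself.
Count = (12 choose 0) + (12 choose 1) + 1
     = 1 + 12 + 1
     = 14.

14


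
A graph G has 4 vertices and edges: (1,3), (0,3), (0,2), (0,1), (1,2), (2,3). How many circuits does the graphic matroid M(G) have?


A circuit in a graphic matroid = edge set of a simple cycle.
G has 4 vertices and 6 edges.
Enumerating all minimal edge subsets forming cycles...
Total circuits found: 7.

7


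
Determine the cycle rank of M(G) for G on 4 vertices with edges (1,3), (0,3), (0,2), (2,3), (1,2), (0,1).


Cycle rank (nullity) = |E| - r(M) = |E| - (|V| - c).
|E| = 6, |V| = 4, c = 1.
Nullity = 6 - (4 - 1) = 6 - 3 = 3.

3


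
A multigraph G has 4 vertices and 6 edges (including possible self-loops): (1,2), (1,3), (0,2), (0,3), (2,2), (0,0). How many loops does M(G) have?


In a graphic matroid, a loop is a self-loop edge (u,u) with rank 0.
Examining all 6 edges for self-loops...
Self-loops found: (2,2), (0,0)
Number of loops = 2.

2


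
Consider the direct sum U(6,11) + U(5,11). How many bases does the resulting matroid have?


Bases of a direct sum M1 + M2: |B| = |B(M1)| * |B(M2)|.
|B(U(6,11))| = C(11,6) = 462.
|B(U(5,11))| = C(11,5) = 462.
Total bases = 462 * 462 = 213444.

213444


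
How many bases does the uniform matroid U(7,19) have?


Bases of U(7,19) are all 7-element subsets of the 19-element ground set.
Number of bases = C(19,7).
C(19,7) = 50388.

50388


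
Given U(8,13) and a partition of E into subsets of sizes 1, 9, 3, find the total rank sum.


r(Ai) = min(|Ai|, 8) for each part.
Sum = min(1,8) + min(9,8) + min(3,8)
    = 1 + 8 + 3
    = 12.

12


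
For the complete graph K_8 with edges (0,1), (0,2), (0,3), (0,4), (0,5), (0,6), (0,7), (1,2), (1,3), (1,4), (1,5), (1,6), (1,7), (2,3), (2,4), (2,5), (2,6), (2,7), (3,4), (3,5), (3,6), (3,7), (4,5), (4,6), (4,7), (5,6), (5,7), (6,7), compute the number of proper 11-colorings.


P(K_8, k) = k(k-1)(k-2)...(k-7).
P(11) = (11) * (10) * (9) * (8) * (7) * (6) * (5) * (4) = 6652800.

6652800


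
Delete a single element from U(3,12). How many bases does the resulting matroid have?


Deleting e from U(3,12) gives U(3,11) since n > r.
Bases of U(3,11) = C(11,3) = (11 * 10 * 9) / (1 * 2 * 3) = 165.

165


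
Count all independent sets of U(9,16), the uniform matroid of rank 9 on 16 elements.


Independent sets of U(9,16) are all subsets of size <= 9.
Count = C(16,0) + C(16,1) + C(16,2) + C(16,3) + C(16,4) + C(16,5) + C(16,6) + C(16,7) + C(16,8) + C(16,9)
     = 1 + 16 + 120 + 560 + 1820 + 4368 + 8008 + 11440 + 12870 + 11440
     = 50643.

50643


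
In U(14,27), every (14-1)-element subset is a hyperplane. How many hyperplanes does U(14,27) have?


Hyperplanes of U(14,27) are flats of rank 13.
In a uniform matroid, these are exactly the (13)-element subsets.
Count = C(27,13) = 27! / (13! * 14!) = 20058300.

20058300


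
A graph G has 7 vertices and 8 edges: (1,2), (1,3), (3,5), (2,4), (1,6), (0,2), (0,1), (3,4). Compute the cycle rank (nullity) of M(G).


Cycle rank (nullity) = |E| - r(M) = |E| - (|V| - c).
|E| = 8, |V| = 7, c = 1.
Nullity = 8 - (7 - 1) = 8 - 6 = 2.

2


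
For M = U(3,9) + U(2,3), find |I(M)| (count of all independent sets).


For a direct sum, |I(M1+M2)| = |I(M1)| * |I(M2)|.
|I(U(3,9))| = sum C(9,k) for k=0..3 = 130.
|I(U(2,3))| = sum C(3,k) for k=0..2 = 7.
Total = 130 * 7 = 910.

910


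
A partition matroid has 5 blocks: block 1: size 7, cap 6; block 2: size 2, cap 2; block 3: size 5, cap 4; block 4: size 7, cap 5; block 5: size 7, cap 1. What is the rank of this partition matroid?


Rank of a partition matroid = sum of min(|Si|, ci) for each block.
= min(7,6) + min(2,2) + min(5,4) + min(7,5) + min(7,1)
= 6 + 2 + 4 + 5 + 1
= 18.

18


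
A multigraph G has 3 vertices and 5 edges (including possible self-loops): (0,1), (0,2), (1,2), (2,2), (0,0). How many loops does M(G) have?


In a graphic matroid, a loop is a self-loop edge (u,u) with rank 0.
Examining all 5 edges for self-loops...
Self-loops found: (2,2), (0,0)
Number of loops = 2.

2


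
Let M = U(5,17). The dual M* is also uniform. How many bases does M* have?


The dual of U(r,n) is U(n-r, n) = U(12,17).
Bases of U(12,17) are all (12)-element subsets.
|B(M*)| = C(17,12) = 17! / (12! * 5!) = 6188.

6188


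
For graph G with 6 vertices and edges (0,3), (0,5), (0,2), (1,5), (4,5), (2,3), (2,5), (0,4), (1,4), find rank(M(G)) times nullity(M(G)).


r(M) = |V| - c = 6 - 1 = 5.
nullity = |E| - r(M) = 9 - 5 = 4.
Product = 5 * 4 = 20.

20


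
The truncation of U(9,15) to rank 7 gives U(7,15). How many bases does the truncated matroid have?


Truncating U(9,15) to rank 7 gives U(7,15).
Bases of U(7,15) are all 7-element subsets of 15 elements.
Number of bases = C(15,7) = 15! / (7! * 8!) = 6435.

6435


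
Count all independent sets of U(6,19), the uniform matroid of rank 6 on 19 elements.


Independent sets of U(6,19) are all subsets of size <= 6.
Count = (19 choose 0) + (19 choose 1) + (19 choose 2) + (19 choose 3) + (19 choose 4) + (19 choose 5) + (19 choose 6)
     = 1 + 19 + 171 + 969 + 3876 + 11628 + 27132
     = 43796.

43796


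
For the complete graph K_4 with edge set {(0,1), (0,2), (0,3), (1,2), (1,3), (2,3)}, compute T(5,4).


T(K_4; x,y) = x^3 + 3x^2 + 4xy + 2x + y^3 + 3y^2 + 2y.
Substituting x=5, y=4:
= 125 + 75 + 80 + 10 + 64 + 48 + 8
= 410.

410


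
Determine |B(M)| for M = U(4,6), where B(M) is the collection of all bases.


Bases of U(4,6) are all 4-element subsets of the 6-element ground set.
Number of bases = C(6,4).
C(6,4) = (6 * 5 * 4 * 3) / (1 * 2 * 3 * 4) = 15.

15


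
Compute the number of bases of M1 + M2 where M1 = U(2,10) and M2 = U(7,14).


Bases of a direct sum M1 + M2: |B| = |B(M1)| * |B(M2)|.
|B(U(2,10))| = C(10,2) = 45.
|B(U(7,14))| = C(14,7) = 3432.
Total bases = 45 * 3432 = 154440.

154440


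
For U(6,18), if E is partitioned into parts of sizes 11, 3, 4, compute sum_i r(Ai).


r(Ai) = min(|Ai|, 6) for each part.
Sum = min(11,6) + min(3,6) + min(4,6)
    = 6 + 3 + 4
    = 13.

13


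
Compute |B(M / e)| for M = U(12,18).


Contracting e from U(12,18) gives U(11,17).
Bases of U(11,17) = C(17,11) = 12376.

12376


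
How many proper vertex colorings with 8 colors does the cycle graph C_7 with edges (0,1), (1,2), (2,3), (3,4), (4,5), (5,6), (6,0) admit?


P(C_7, k) = (k-1)^7 + (-1)^7*(k-1).
P(8) = (7)^7 - 7
= 823543 - 7 = 823536.

823536


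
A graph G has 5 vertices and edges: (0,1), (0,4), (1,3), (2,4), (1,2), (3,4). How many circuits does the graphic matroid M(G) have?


A circuit in a graphic matroid = edge set of a simple cycle.
G has 5 vertices and 6 edges.
Enumerating all minimal edge subsets forming cycles...
Total circuits found: 3.

3


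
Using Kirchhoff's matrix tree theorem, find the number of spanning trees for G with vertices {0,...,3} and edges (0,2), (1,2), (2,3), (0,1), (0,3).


By Kirchhoff's matrix tree theorem, the number of spanning trees equals
the determinant of any cofactor of the Laplacian matrix L.
G has 4 vertices and 5 edges.
Computing the (3 x 3) cofactor determinant gives 8.

8


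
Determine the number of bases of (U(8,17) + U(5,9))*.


(M1+M2)* = M1* + M2*.
M1* = U(9,17), bases: C(17,9) = 24310.
M2* = U(4,9), bases: C(9,4) = 126.
|B(M*)| = 24310 * 126 = 3063060.

3063060


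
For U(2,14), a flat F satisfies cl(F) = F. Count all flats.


Flats of U(2,14): every subset of size < 2 is a flat, plus E itself.
Count = C(14,0) + C(14,1) + 1
     = 1 + 14 + 1
     = 16.

16


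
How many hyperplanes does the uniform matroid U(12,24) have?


Hyperplanes of U(12,24) are flats of rank 11.
In a uniform matroid, these are exactly the (11)-element subsets.
Count = C(24,11) = 24! / (11! * 13!) = 2496144.

2496144


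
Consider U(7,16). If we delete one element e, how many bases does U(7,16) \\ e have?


Deleting e from U(7,16) gives U(7,15) since n > r.
Bases of U(7,15) = C(15,7) = 6435.

6435


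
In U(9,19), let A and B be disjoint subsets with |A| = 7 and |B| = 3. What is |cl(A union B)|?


|A union B| = 7 + 3 = 10 (disjoint).
In U(9,19), cl(S) = S if |S| < 9, else cl(S) = E.
Since 10 >= 9, cl(A union B) = E.
|cl(A union B)| = 19.

19


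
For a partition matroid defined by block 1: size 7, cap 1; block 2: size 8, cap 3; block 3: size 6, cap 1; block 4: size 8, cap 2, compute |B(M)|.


A basis picks exactly ci elements from block i.
Number of bases = product of C(|Si|, ci).
= C(7,1) * C(8,3) * C(6,1) * C(8,2)
= 7 * 56 * 6 * 28
= 65856.

65856


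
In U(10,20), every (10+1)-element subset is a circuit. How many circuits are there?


In U(10,20), circuits are the (11)-element subsets.
Any set of 11 elements is dependent, and removing any one element gives
an independent set of size 10, so it is a minimal dependent set.
Number of circuits = C(20,11) = 20! / (11! * 9!) = 167960.

167960


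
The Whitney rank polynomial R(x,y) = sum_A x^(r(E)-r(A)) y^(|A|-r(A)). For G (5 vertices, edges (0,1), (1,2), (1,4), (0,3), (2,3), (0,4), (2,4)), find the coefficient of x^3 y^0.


R(x,y) = sum over A in 2^E of x^(r(E)-r(A)) * y^(|A|-r(A)).
G has 5 vertices, 7 edges. r(E) = 4.
Enumerate all 2^7 = 128 subsets.
Count subsets with r(E)-r(A)=3 and |A|-r(A)=0: 7.

7


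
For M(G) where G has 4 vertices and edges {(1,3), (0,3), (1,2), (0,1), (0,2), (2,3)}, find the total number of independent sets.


An independent set in a graphic matroid is an acyclic edge subset.
G has 4 vertices and 6 edges.
Enumerate all 2^6 = 64 subsets, checking for acyclicity.
Total independent sets = 38.

38


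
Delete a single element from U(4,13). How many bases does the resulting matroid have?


Deleting e from U(4,13) gives U(4,12) since n > r.
Bases of U(4,12) = C(12,4) = (12 * 11 * 10 * 9) / (1 * 2 * 3 * 4) = 495.

495


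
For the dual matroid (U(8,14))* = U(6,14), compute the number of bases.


The dual of U(r,n) is U(n-r, n) = U(6,14).
Bases of U(6,14) are all (6)-element subsets.
|B(M*)| = C(14,6) = 14! / (6! * 8!) = 3003.

3003


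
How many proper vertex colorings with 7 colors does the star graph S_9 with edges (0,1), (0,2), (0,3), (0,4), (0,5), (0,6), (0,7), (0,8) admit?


P(tree, k) = k * (k-1)^(8) for any tree on 9 vertices.
P(7) = 7 * 6^8 = 7 * 1679616 = 11757312.

11757312


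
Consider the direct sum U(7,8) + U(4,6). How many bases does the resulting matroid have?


Bases of a direct sum M1 + M2: |B| = |B(M1)| * |B(M2)|.
|B(U(7,8))| = C(8,7) = 8.
|B(U(4,6))| = C(6,4) = 15.
Total bases = 8 * 15 = 120.

120


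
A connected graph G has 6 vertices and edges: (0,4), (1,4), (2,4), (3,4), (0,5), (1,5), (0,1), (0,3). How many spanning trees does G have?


By Kirchhoff's matrix tree theorem, the number of spanning trees equals
the determinant of any cofactor of the Laplacian matrix L.
G has 6 vertices and 8 edges.
Computing the (5 x 5) cofactor determinant gives 21.

21


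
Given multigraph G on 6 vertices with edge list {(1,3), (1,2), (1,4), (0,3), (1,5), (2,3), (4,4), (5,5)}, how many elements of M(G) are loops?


In a graphic matroid, a loop is a self-loop edge (u,u) with rank 0.
Examining all 8 edges for self-loops...
Self-loops found: (4,4), (5,5)
Number of loops = 2.

2


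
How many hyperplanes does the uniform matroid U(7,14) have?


Hyperplanes of U(7,14) are flats of rank 6.
In a uniform matroid, these are exactly the (6)-element subsets.
Count = C(14,6) = 14! / (6! * 8!) = 3003.

3003


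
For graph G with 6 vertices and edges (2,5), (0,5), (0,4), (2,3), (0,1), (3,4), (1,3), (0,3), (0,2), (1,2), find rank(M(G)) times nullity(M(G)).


r(M) = |V| - c = 6 - 1 = 5.
nullity = |E| - r(M) = 10 - 5 = 5.
Product = 5 * 5 = 25.

25


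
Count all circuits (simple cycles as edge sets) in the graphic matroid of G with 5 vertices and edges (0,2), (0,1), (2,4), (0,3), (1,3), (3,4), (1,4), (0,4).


A circuit in a graphic matroid = edge set of a simple cycle.
G has 5 vertices and 8 edges.
Enumerating all minimal edge subsets forming cycles...
Total circuits found: 12.

12


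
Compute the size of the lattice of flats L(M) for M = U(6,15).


Flats of U(6,15): every subset of size < 6 is a flat, plus E itself.
Count = C(15,0) + C(15,1) + C(15,2) + C(15,3) + C(15,4) + C(15,5) + 1
     = 1 + 15 + 105 + 455 + 1365 + 3003 + 1
     = 4945.

4945


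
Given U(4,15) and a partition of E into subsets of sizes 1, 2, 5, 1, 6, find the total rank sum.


r(Ai) = min(|Ai|, 4) for each part.
Sum = min(1,4) + min(2,4) + min(5,4) + min(1,4) + min(6,4)
    = 1 + 2 + 4 + 1 + 4
    = 12.

12


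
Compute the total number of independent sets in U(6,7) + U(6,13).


For a direct sum, |I(M1+M2)| = |I(M1)| * |I(M2)|.
|I(U(6,7))| = sum C(7,k) for k=0..6 = 127.
|I(U(6,13))| = sum C(13,k) for k=0..6 = 4096.
Total = 127 * 4096 = 520192.

520192


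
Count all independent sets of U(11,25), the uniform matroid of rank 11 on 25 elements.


Independent sets of U(11,25) are all subsets of size <= 11.
Count = (25 choose 0) + (25 choose 1) + (25 choose 2) + (25 choose 3) + (25 choose 4) + (25 choose 5) + (25 choose 6) + (25 choose 7) + (25 choose 8) + (25 choose 9) + (25 choose 10) + (25 choose 11)
     = 1 + 25 + 300 + 2300 + 12650 + 53130 + 177100 + 480700 + 1081575 + 2042975 + 3268760 + 4457400
     = 11576916.

11576916


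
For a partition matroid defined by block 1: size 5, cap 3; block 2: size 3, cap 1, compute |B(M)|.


A basis picks exactly ci elements from block i.
Number of bases = product of C(|Si|, ci).
= C(5,3) * C(3,1)
= 10 * 3
= 30.

30


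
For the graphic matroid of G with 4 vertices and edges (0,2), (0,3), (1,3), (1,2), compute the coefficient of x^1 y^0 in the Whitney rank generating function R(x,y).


R(x,y) = sum over A in 2^E of x^(r(E)-r(A)) * y^(|A|-r(A)).
G has 4 vertices, 4 edges. r(E) = 3.
Enumerate all 2^4 = 16 subsets.
Count subsets with r(E)-r(A)=1 and |A|-r(A)=0: 6.

6


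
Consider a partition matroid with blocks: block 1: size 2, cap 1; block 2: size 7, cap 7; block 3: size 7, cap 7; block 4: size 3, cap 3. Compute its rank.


Rank of a partition matroid = sum of min(|Si|, ci) for each block.
= min(2,1) + min(7,7) + min(7,7) + min(3,3)
= 1 + 7 + 7 + 3
= 18.

18


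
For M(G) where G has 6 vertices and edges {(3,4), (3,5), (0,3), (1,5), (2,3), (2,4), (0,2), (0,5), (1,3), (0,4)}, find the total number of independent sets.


An independent set in a graphic matroid is an acyclic edge subset.
G has 6 vertices and 10 edges.
Enumerate all 2^10 = 1024 subsets, checking for acyclicity.
Total independent sets = 436.

436


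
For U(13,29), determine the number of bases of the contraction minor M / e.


Contracting e from U(13,29) gives U(12,28).
Bases of U(12,28) = (28 choose 12) = 30421755.

30421755


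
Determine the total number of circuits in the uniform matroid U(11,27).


In U(11,27), circuits are the (12)-element subsets.
Any set of 12 elements is dependent, and removing any one element gives
an independent set of size 11, so it is a minimal dependent set.
Number of circuits = C(27,12) = 17383860.

17383860


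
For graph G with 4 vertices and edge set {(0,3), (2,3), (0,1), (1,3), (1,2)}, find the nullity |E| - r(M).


Cycle rank (nullity) = |E| - r(M) = |E| - (|V| - c).
|E| = 5, |V| = 4, c = 1.
Nullity = 5 - (4 - 1) = 5 - 3 = 2.

2


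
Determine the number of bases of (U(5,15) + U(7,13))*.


(M1+M2)* = M1* + M2*.
M1* = U(10,15), bases: C(15,10) = 3003.
M2* = U(6,13), bases: C(13,6) = 1716.
|B(M*)| = 3003 * 1716 = 5153148.

5153148


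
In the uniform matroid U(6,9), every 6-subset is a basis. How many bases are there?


Bases of U(6,9) are all 6-element subsets of the 9-element ground set.
Number of bases = C(9,6).
(9 choose 6) = 84.

84


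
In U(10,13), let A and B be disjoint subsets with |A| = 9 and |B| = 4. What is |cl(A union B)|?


|A union B| = 9 + 4 = 13 (disjoint).
In U(10,13), cl(S) = S if |S| < 10, else cl(S) = E.
Since 13 >= 10, cl(A union B) = E.
|cl(A union B)| = 13.

13


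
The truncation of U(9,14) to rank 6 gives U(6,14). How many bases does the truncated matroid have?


Truncating U(9,14) to rank 6 gives U(6,14).
Bases of U(6,14) are all 6-element subsets of 14 elements.
Number of bases = (14 choose 6) = 3003.

3003


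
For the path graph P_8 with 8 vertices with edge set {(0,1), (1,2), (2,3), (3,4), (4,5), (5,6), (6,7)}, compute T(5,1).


A path on 8 vertices is a tree with 7 edges.
T(x,y) = x^(7) for any tree.
T(5,1) = 5^7 = 78125.

78125


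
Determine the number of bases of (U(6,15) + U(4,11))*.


(M1+M2)* = M1* + M2*.
M1* = U(9,15), bases: C(15,9) = 5005.
M2* = U(7,11), bases: C(11,7) = 330.
|B(M*)| = 5005 * 330 = 1651650.

1651650


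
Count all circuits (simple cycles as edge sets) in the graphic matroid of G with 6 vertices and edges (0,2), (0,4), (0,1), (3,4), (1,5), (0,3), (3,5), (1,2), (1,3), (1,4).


A circuit in a graphic matroid = edge set of a simple cycle.
G has 6 vertices and 10 edges.
Enumerating all minimal edge subsets forming cycles...
Total circuits found: 19.

19


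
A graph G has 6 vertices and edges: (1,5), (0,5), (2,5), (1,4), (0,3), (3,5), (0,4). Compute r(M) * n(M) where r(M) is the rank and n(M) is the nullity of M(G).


r(M) = |V| - c = 6 - 1 = 5.
nullity = |E| - r(M) = 7 - 5 = 2.
Product = 5 * 2 = 10.

10


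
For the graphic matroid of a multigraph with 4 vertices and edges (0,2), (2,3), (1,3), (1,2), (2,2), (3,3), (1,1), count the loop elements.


In a graphic matroid, a loop is a self-loop edge (u,u) with rank 0.
Examining all 7 edges for self-loops...
Self-loops found: (2,2), (3,3), (1,1)
Number of loops = 3.

3


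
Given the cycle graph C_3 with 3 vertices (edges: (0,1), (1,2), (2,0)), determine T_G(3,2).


T(C_3; x,y) = x + x^2 + ... + x^(2) + y.
T(3,2) = 3^1 + 3^2 + 2
= 3 + 9 + 2
= 14.

14


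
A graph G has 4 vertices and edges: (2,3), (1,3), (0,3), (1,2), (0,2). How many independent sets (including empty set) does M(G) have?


An independent set in a graphic matroid is an acyclic edge subset.
G has 4 vertices and 5 edges.
Enumerate all 2^5 = 32 subsets, checking for acyclicity.
Total independent sets = 24.

24


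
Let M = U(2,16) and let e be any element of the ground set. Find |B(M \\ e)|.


Deleting e from U(2,16) gives U(2,15) since n > r.
Bases of U(2,15) = (15 choose 2) = 105.

105


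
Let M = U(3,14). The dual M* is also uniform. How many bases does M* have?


The dual of U(r,n) is U(n-r, n) = U(11,14).
Bases of U(11,14) are all (11)-element subsets.
|B(M*)| = C(14,11) = 364.

364


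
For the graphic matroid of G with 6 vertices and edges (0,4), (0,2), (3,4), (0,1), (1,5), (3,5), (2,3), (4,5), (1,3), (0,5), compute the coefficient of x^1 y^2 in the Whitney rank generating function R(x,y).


R(x,y) = sum over A in 2^E of x^(r(E)-r(A)) * y^(|A|-r(A)).
G has 6 vertices, 10 edges. r(E) = 5.
Enumerate all 2^10 = 1024 subsets.
Count subsets with r(E)-r(A)=1 and |A|-r(A)=2: 47.

47


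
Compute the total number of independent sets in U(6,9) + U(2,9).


For a direct sum, |I(M1+M2)| = |I(M1)| * |I(M2)|.
|I(U(6,9))| = sum C(9,k) for k=0..6 = 466.
|I(U(2,9))| = sum C(9,k) for k=0..2 = 46.
Total = 466 * 46 = 21436.

21436
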